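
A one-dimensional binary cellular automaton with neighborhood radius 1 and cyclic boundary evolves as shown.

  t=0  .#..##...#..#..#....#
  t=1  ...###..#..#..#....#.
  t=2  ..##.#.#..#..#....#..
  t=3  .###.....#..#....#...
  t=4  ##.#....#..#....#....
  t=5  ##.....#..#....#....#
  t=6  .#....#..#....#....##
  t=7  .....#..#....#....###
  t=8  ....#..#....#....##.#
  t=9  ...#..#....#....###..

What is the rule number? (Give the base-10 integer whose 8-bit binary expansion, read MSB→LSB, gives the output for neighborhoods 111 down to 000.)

  ###|.  b7=0 t=1,i=4
  ##.|#  b6=1 t=0,i=5
  #.#|.  b5=0 t=0,i=0
  #..|.  b4=0 t=0,i=2
  .##|#  b3=1 t=0,i=4
  .#.|.  b2=0 t=0,i=1
  ..#|#  b1=1 t=0,i=3
  ...|.  b0=0 t=0,i=7
  bits 01001010 = 74

74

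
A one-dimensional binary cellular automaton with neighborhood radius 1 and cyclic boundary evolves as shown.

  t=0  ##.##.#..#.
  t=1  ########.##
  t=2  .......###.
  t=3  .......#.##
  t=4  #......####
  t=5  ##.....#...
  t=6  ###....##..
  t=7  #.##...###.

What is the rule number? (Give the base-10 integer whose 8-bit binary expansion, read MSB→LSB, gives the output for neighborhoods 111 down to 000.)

124

  ### -> .   bit 7 = 0  t=1,i=0
  ##. -> #   bit 6 = 1  t=0,i=1
  #.# -> #   bit 5 = 1  t=0,i=2
  #.. -> #   bit 4 = 1  t=0,i=7
  .## -> #   bit 3 = 1  t=0,i=0
  .#. -> #   bit 2 = 1  t=0,i=6
  ..# -> .   bit 1 = 0  t=0,i=8
  ... -> .   bit 0 = 0  t=2,i=0
  bits 01111100 = 124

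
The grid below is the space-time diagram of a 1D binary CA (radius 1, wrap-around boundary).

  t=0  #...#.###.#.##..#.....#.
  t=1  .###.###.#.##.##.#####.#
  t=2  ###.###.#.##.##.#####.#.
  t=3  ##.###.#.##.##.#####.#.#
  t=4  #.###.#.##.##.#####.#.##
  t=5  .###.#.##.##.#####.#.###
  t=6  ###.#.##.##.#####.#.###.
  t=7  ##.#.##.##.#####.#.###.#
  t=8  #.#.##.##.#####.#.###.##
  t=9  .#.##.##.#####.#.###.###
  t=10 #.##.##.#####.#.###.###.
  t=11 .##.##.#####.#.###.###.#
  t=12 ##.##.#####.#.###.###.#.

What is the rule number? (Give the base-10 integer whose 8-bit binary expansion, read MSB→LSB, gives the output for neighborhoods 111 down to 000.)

187

  [7] ### => #  t=0,i=7
  [6] ##. => .  t=0,i=8
  [5] #.# => #  t=0,i=5
  [4] #.. => #  t=0,i=1
  [3] .## => #  t=0,i=6
  [2] .#. => .  t=0,i=0
  [1] ..# => #  t=0,i=3
  [0] ... => #  t=0,i=2
  bits 10111011 = 187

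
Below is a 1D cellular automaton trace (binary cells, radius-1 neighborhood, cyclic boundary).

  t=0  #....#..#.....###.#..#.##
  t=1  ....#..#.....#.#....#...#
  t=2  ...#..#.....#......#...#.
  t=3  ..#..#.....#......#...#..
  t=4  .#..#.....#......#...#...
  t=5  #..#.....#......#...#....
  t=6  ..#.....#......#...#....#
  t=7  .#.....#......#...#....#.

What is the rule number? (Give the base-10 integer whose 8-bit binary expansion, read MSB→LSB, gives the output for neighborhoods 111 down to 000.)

  ### -> #   bit 7 = 1  t=0,i=15
  ##. -> .   bit 6 = 0  t=0,i=0
  #.# -> .   bit 5 = 0  t=0,i=17
  #.. -> .   bit 4 = 0  t=0,i=1
  .## -> .   bit 3 = 0  t=0,i=14
  .#. -> .   bit 2 = 0  t=0,i=5
  ..# -> #   bit 1 = 1  t=0,i=4
  ... -> .   bit 0 = 0  t=0,i=2
  bits 10000010 = 130

130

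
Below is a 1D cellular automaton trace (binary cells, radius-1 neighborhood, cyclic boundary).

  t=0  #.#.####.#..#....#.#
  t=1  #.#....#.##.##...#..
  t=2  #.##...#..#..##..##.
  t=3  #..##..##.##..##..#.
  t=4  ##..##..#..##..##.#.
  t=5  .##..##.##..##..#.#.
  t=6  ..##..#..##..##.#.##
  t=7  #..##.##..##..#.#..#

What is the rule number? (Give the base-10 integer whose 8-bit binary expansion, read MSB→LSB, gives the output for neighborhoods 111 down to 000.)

84

  [7] ### => .  t=0,i=5
  [6] ##. => #  t=0,i=0
  [5] #.# => .  t=0,i=1
  [4] #.. => #  t=0,i=10
  [3] .## => .  t=0,i=4
  [2] .#. => #  t=0,i=2
  [1] ..# => .  t=0,i=11
  [0] ... => .  t=0,i=14
  bits 01010100 = 84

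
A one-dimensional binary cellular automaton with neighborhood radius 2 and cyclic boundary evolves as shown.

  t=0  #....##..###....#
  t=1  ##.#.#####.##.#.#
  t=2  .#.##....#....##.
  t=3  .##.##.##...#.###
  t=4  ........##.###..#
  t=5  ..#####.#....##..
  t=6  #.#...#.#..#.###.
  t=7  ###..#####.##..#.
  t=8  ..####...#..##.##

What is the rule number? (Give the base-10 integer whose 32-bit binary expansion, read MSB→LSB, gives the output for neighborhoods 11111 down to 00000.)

859315943

  #####|.  b31=0 t=1,i=7
  ####.|.  b30=0 t=1,i=8
  ###.#|#  b29=1 t=1,i=1
  ###..|#  b28=1 t=0,i=11
  ##.##|.  b27=0 t=1,i=10
  ##.#.|.  b26=0 t=1,i=2
  ##..#|#  b25=1 t=0,i=7
  ##...|#  b24=1 t=0,i=1
  #.###|.  b23=0 t=1,i=5
  #.##.|.  b22=0 t=1,i=11
  #.#.#|#  b21=1 t=1,i=3
  #.#..|#  b20=1 t=5,i=8
  #..##|#  b19=1 t=0,i=8
  #..#.|.  b18=0 t=2,i=0
  #...#|.  b17=0 t=3,i=10
  #....|.  b16=0 t=0,i=2
  .####|.  b15=0 t=1,i=6
  .###.|.  b14=0 t=0,i=10
  .##.#|.  b13=0 t=1,i=12
  .##..|#  b12=1 t=0,i=0
  .#.##|#  b11=1 t=1,i=4
  .#.#.|#  b10=1 t=6,i=1
  .#..#|#  b9=1 t=6,i=9
  .#...|.  b8=0 t=2,i=10
  ..###|#  b7=1 t=0,i=9
  ..##.|#  b6=1 t=0,i=5
  ..#.#|#  b5=1 t=2,i=1
  ..#..|.  b4=0 t=2,i=9
  ...##|.  b3=0 t=0,i=4
  ...#.|#  b2=1 t=2,i=8
  ....#|#  b1=1 t=0,i=3
  .....|#  b0=1 t=4,i=2
  bits 00110011001110000001111011100111 = 859315943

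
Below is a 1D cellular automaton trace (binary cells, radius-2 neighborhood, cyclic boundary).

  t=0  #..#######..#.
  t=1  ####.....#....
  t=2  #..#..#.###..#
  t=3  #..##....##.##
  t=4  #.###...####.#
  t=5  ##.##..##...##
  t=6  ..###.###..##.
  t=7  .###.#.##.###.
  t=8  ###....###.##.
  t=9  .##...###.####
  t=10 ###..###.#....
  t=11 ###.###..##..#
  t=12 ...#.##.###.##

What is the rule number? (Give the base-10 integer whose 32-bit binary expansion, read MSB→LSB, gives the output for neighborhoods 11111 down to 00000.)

  #####|.  b31=0 t=0,i=5
  ####.|.  b30=0 t=0,i=8
  ###.#|.  b29=0 t=4,i=11
  ###..|#  b28=1 t=0,i=9
  ##.##|#  b27=1 t=3,i=11
  ##.#.|.  b26=0 t=7,i=4
  ##..#|.  b25=0 t=0,i=10
  ##...|.  b24=0 t=1,i=4
  #.###|.  b23=0 t=2,i=8
  #.##.|#  b22=1 t=4,i=13
  #.#.#|.  b21=0 t=7,i=5
  #.#..|#  b20=1 t=0,i=0
  #..##|#  b19=1 t=0,i=2
  #..#.|.  b18=0 t=0,i=11
  #...#|.  b17=0 t=4,i=6
  #....|.  b16=0 t=1,i=5
  .####|.  b15=0 t=0,i=4
  .###.|#  b14=1 t=2,i=9
  .##.#|#  b13=1 t=3,i=10
  .##..|#  b12=1 t=2,i=0
  .#.##|.  b11=0 t=2,i=7
  .#.#.|.  b10=0 t=0,i=13
  .#..#|#  b9=1 t=0,i=1
  .#...|#  b8=1 t=1,i=10
  ..###|#  b7=1 t=0,i=3
  ..##.|#  b6=1 t=2,i=13
  ..#.#|.  b5=0 t=0,i=12
  ..#..|#  b4=1 t=1,i=9
  ...##|#  b3=1 t=1,i=13
  ...#.|#  b2=1 t=1,i=8
  ....#|.  b1=0 t=1,i=7
  .....|#  b0=1 t=1,i=6
  bits 00011000010110000111001111011101 = 408450013

408450013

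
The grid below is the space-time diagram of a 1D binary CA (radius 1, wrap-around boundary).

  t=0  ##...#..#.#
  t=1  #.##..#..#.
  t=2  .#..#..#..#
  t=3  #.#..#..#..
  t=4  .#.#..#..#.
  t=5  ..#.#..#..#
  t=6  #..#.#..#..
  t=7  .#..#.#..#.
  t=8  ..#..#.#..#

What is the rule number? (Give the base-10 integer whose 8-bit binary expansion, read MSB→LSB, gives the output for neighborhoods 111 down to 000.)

  ###|#  b7=1 t=0,i=0
  ##.|.  b6=0 t=0,i=1
  #.#|#  b5=1 t=0,i=9
  #..|#  b4=1 t=0,i=2
  .##|.  b3=0 t=0,i=10
  .#.|.  b2=0 t=0,i=5
  ..#|.  b1=0 t=0,i=4
  ...|#  b0=1 t=0,i=3
  bits 10110001 = 177

177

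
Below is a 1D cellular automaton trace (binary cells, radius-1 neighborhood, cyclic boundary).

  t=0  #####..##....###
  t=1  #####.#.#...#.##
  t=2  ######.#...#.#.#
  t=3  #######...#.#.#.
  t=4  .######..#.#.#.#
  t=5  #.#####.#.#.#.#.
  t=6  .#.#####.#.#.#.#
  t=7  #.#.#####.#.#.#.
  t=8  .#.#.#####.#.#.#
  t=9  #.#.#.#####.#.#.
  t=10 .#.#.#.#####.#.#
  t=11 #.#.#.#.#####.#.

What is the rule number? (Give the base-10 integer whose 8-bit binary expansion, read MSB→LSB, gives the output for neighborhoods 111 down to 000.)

226

  nb ###: next=#  (t=0,i=0, bit7=1)
  nb ##.: next=#  (t=0,i=4, bit6=1)
  nb #.#: next=#  (t=1,i=5, bit5=1)
  nb #..: next=.  (t=0,i=5, bit4=0)
  nb .##: next=.  (t=0,i=7, bit3=0)
  nb .#.: next=.  (t=1,i=6, bit2=0)
  nb ..#: next=#  (t=0,i=6, bit1=1)
  nb ...: next=.  (t=0,i=10, bit0=0)
  bits 11100010 = 226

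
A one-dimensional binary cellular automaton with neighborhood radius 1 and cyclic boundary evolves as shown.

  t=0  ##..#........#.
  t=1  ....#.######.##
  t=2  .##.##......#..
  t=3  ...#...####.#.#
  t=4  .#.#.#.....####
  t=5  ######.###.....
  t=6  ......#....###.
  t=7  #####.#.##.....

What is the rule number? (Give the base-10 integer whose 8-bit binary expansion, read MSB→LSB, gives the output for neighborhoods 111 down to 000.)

37

  ###|.  b7=0 t=1,i=7
  ##.|.  b6=0 t=0,i=1
  #.#|#  b5=1 t=0,i=14
  #..|.  b4=0 t=0,i=2
  .##|.  b3=0 t=0,i=0
  .#.|#  b2=1 t=0,i=4
  ..#|.  b1=0 t=0,i=3
  ...|#  b0=1 t=0,i=6
  bits 00100101 = 37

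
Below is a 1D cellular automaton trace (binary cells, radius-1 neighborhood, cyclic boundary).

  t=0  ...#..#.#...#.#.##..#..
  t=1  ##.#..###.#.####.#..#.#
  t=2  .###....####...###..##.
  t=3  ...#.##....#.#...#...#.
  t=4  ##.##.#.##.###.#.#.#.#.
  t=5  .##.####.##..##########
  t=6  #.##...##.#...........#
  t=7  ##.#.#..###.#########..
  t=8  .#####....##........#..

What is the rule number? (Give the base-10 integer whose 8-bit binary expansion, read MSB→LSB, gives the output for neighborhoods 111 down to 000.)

101

  ###|.  b7=0 t=1,i=0
  ##.|#  b6=1 t=0,i=17
  #.#|#  b5=1 t=0,i=7
  #..|.  b4=0 t=0,i=4
  .##|.  b3=0 t=0,i=16
  .#.|#  b2=1 t=0,i=3
  ..#|.  b1=0 t=0,i=2
  ...|#  b0=1 t=0,i=0
  bits 01100101 = 101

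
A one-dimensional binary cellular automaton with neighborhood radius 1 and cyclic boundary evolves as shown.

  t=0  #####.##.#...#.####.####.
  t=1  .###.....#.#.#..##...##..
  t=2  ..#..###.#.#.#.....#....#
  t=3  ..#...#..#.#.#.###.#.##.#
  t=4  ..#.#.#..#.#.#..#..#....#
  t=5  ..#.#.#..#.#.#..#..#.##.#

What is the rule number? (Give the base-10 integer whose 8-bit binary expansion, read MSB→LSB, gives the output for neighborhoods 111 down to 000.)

  ###|#  b7=1 t=0,i=1
  ##.|.  b6=0 t=0,i=4
  #.#|.  b5=0 t=0,i=5
  #..|.  b4=0 t=0,i=10
  .##|.  b3=0 t=0,i=0
  .#.|#  b2=1 t=0,i=9
  ..#|.  b1=0 t=0,i=12
  ...|#  b0=1 t=0,i=11
  bits 10000101 = 133

133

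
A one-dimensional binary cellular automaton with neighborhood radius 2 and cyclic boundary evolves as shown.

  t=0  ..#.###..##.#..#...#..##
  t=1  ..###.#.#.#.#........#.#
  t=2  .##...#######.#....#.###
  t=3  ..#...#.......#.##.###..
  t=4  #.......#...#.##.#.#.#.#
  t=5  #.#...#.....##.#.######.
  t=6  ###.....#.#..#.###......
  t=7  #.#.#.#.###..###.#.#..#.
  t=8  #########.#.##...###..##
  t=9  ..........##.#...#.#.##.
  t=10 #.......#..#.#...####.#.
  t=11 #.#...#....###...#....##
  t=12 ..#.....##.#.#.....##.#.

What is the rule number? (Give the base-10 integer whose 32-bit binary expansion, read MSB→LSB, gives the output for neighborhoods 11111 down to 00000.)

280575138

  ##### -> .   bit 31 = 0  t=2,i=8
  ####. -> .   bit 30 = 0  t=2,i=11
  ###.# -> .   bit 29 = 0  t=1,i=4
  ###.. -> #   bit 28 = 1  t=0,i=6
  ##.## -> .   bit 27 = 0  t=2,i=0
  ##.#. -> .   bit 26 = 0  t=0,i=11
  ##..# -> .   bit 25 = 0  t=0,i=0
  ##... -> .   bit 24 = 0  t=2,i=3
  #.### -> #   bit 23 = 1  t=0,i=4
  #.##. -> .   bit 22 = 0  t=2,i=1
  #.#.# -> #   bit 21 = 1  t=1,i=6
  #.#.. -> #   bit 20 = 1  t=0,i=12
  #..## -> #   bit 19 = 1  t=0,i=8
  #..#. -> .   bit 18 = 0  t=0,i=1
  #...# -> .   bit 17 = 0  t=0,i=17
  #.... -> #   bit 16 = 1  t=1,i=14
  .#### -> .   bit 15 = 0  t=2,i=7
  .###. -> .   bit 14 = 0  t=0,i=5
  .##.# -> #   bit 13 = 1  t=0,i=10
  .##.. -> #   bit 12 = 1  t=0,i=23
  .#.## -> #   bit 11 = 1  t=0,i=3
  .#.#. -> #   bit 10 = 1  t=1,i=7
  .#..# -> .   bit 9 = 0  t=0,i=13
  .#... -> .   bit 8 = 0  t=0,i=16
  ..### -> #   bit 7 = 1  t=1,i=2
  ..##. -> .   bit 6 = 0  t=0,i=9
  ..#.# -> #   bit 5 = 1  t=0,i=2
  ..#.. -> .   bit 4 = 0  t=0,i=15
  ...## -> .   bit 3 = 0  t=2,i=5
  ...#. -> .   bit 2 = 0  t=0,i=18
  ....# -> #   bit 1 = 1  t=1,i=19
  ..... -> .   bit 0 = 0  t=1,i=15
  bits 00010000101110010011110010100010 = 280575138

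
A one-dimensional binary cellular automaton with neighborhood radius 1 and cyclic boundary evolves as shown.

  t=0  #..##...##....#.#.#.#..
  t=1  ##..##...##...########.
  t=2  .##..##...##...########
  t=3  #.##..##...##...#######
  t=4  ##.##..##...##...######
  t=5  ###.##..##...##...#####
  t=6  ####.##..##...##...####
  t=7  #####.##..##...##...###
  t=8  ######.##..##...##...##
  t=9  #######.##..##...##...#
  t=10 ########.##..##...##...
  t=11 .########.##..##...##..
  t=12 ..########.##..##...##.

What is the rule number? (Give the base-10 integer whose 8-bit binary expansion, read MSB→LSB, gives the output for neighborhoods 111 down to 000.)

244

  ###|#  b7=1 t=1,i=15
  ##.|#  b6=1 t=0,i=4
  #.#|#  b5=1 t=0,i=15
  #..|#  b4=1 t=0,i=1
  .##|.  b3=0 t=0,i=3
  .#.|#  b2=1 t=0,i=0
  ..#|.  b1=0 t=0,i=2
  ...|.  b0=0 t=0,i=6
  bits 11110100 = 244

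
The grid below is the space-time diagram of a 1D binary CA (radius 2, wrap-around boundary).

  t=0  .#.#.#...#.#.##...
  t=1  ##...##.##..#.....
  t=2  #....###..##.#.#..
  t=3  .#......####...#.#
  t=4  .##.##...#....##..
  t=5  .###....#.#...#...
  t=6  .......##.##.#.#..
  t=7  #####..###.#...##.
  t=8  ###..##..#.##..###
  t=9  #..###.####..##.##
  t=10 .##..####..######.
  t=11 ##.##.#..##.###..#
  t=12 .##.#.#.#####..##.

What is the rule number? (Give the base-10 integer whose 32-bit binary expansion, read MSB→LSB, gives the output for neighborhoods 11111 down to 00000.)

2862393701

  [31] ##### => #  t=7,i=2
  [30] ####. => .  t=3,i=10
  [29] ###.# => #  t=7,i=9
  [28] ###.. => .  t=2,i=7
  [27] ##.## => #  t=1,i=7
  [26] ##.#. => .  t=2,i=12
  [25] ##..# => #  t=1,i=10
  [24] ##... => .  t=0,i=15
  [23] #.### => #  t=7,i=0
  [22] #.##. => .  t=0,i=13
  [21] #.#.# => .  t=0,i=3
  [20] #.#.. => #  t=0,i=5
  [19] #..## => #  t=2,i=9
  [18] #..#. => #  t=1,i=11
  [17] #...# => .  t=0,i=7
  [16] #.... => .  t=0,i=16
  [15] .#### => #  t=3,i=9
  [14] .###. => .  t=2,i=6
  [13] .##.# => #  t=1,i=6
  [12] .##.. => .  t=0,i=14
  [11] .#.## => #  t=0,i=12
  [10] .#.#. => .  t=0,i=2
  [9] .#..# => .  t=2,i=16
  [8] .#... => #  t=0,i=6
  [7] ..### => .  t=2,i=5
  [6] ..##. => #  t=1,i=0
  [5] ..#.# => #  t=0,i=1
  [4] ..#.. => .  t=1,i=12
  [3] ...## => .  t=1,i=4
  [2] ...#. => #  t=0,i=0
  [1] ....# => .  t=0,i=17
  [0] ..... => #  t=1,i=15
  bits 10101010100111001010100101100101 = 2862393701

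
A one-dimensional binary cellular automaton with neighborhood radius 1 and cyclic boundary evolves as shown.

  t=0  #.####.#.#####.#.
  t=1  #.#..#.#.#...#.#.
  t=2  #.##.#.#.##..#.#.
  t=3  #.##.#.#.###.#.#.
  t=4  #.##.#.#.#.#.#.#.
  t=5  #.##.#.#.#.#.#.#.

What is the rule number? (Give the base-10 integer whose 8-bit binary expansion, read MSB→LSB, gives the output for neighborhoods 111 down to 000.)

  nb ###: next=.  (t=0,i=3, bit7=0)
  nb ##.: next=#  (t=0,i=5, bit6=1)
  nb #.#: next=.  (t=0,i=1, bit5=0)
  nb #..: next=#  (t=1,i=3, bit4=1)
  nb .##: next=#  (t=0,i=2, bit3=1)
  nb .#.: next=#  (t=0,i=0, bit2=1)
  nb ..#: next=.  (t=1,i=4, bit1=0)
  nb ...: next=.  (t=1,i=11, bit0=0)
  bits 01011100 = 92

92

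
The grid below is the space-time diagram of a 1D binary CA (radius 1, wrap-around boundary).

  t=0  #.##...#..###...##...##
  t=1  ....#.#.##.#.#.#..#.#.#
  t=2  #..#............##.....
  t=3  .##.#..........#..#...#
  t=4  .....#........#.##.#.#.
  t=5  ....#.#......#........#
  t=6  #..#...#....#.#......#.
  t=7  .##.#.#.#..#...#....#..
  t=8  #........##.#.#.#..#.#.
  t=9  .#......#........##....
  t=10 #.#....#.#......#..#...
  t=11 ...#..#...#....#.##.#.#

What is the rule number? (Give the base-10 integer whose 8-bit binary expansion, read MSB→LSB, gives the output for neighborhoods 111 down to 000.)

  ### -> #   bit 7 = 1  t=0,i=11
  ##. -> .   bit 6 = 0  t=0,i=0
  #.# -> .   bit 5 = 0  t=0,i=1
  #.. -> #   bit 4 = 1  t=0,i=4
  .## -> .   bit 3 = 0  t=0,i=2
  .#. -> .   bit 2 = 0  t=0,i=7
  ..# -> #   bit 1 = 1  t=0,i=6
  ... -> .   bit 0 = 0  t=0,i=5
  bits 10010010 = 146

146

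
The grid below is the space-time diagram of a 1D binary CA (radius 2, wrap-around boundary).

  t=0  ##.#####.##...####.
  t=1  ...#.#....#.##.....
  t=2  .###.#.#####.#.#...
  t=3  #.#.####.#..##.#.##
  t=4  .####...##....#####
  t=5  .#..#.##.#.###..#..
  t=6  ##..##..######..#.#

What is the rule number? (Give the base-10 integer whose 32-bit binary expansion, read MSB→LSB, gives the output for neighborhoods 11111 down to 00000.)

2494781502

  #####|#  b31=1 t=0,i=5
  ####.|.  b30=0 t=0,i=6
  ###.#|.  b29=0 t=0,i=7
  ###..|#  b28=1 t=4,i=4
  ##.##|.  b27=0 t=0,i=2
  ##.#.|#  b26=1 t=2,i=4
  ##..#|.  b25=0 t=5,i=14
  ##...|.  b24=0 t=0,i=11
  #.###|#  b23=1 t=0,i=3
  #.##.|.  b22=0 t=0,i=0
  #.#.#|#  b21=1 t=2,i=5
  #.#..|#  b20=1 t=1,i=5
  #..##|.  b19=0 t=3,i=11
  #..#.|.  b18=0 t=5,i=3
  #...#|#  b17=1 t=0,i=12
  #....|#  b16=1 t=1,i=7
  .####|.  b15=0 t=0,i=4
  .###.|#  b14=1 t=2,i=2
  .##.#|.  b13=0 t=0,i=1
  .##..|#  b12=1 t=0,i=10
  .#.##|#  b11=1 t=1,i=11
  .#.#.|.  b10=0 t=1,i=4
  .#..#|.  b9=0 t=3,i=10
  .#...|.  b8=0 t=1,i=6
  ..###|.  b7=0 t=0,i=14
  ..##.|.  b6=0 t=3,i=12
  ..#.#|#  b5=1 t=1,i=3
  ..#..|#  b4=1 t=5,i=1
  ...##|#  b3=1 t=0,i=13
  ...#.|#  b2=1 t=1,i=2
  ....#|#  b1=1 t=1,i=1
  .....|.  b0=0 t=1,i=0
  bits 10010100101100110101100000111110 = 2494781502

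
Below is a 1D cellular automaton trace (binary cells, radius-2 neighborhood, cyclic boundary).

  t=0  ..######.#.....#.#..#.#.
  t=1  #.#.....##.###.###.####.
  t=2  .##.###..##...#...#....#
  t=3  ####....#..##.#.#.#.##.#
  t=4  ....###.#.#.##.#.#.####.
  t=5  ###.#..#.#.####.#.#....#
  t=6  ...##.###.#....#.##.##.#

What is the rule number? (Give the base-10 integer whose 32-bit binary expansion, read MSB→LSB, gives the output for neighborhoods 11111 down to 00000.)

224341171

  [31] ##### => .  t=0,i=4
  [30] ####. => .  t=0,i=6
  [29] ###.# => .  t=0,i=7
  [28] ###.. => .  t=2,i=6
  [27] ##.## => #  t=1,i=10
  [26] ##.#. => #  t=0,i=8
  [25] ##..# => .  t=2,i=7
  [24] ##... => #  t=2,i=11
  [23] #.### => .  t=1,i=11
  [22] #.##. => #  t=2,i=1
  [21] #.#.# => .  t=1,i=0
  [20] #.#.. => #  t=0,i=9
  [19] #..## => #  t=2,i=8
  [18] #..#. => #  t=0,i=19
  [17] #...# => #  t=0,i=0
  [16] #.... => #  t=0,i=11
  [15] .#### => .  t=0,i=3
  [14] .###. => .  t=1,i=12
  [13] .##.# => #  t=1,i=9
  [12] .##.. => .  t=2,i=10
  [11] .#.## => #  t=2,i=0
  [10] .#.#. => #  t=0,i=16
  [9] .#..# => .  t=0,i=18
  [8] .#... => .  t=0,i=10
  [7] ..### => #  t=0,i=2
  [6] ..##. => .  t=1,i=8
  [5] ..#.# => #  t=0,i=15
  [4] ..#.. => #  t=2,i=14
  [3] ...## => .  t=0,i=1
  [2] ...#. => .  t=0,i=14
  [1] ....# => #  t=0,i=13
  [0] ..... => #  t=0,i=12
  bits 00001101010111110010110010110011 = 224341171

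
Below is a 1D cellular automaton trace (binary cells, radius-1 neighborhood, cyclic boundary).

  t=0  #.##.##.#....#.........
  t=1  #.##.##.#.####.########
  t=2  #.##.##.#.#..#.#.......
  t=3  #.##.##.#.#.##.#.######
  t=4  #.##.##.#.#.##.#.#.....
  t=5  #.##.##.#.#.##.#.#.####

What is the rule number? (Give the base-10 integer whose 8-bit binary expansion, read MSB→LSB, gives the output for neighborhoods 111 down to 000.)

79

  [7] ### => .  t=1,i=11
  [6] ##. => #  t=0,i=3
  [5] #.# => .  t=0,i=1
  [4] #.. => .  t=0,i=9
  [3] .## => #  t=0,i=2
  [2] .#. => #  t=0,i=0
  [1] ..# => #  t=0,i=12
  [0] ... => #  t=0,i=10
  bits 01001111 = 79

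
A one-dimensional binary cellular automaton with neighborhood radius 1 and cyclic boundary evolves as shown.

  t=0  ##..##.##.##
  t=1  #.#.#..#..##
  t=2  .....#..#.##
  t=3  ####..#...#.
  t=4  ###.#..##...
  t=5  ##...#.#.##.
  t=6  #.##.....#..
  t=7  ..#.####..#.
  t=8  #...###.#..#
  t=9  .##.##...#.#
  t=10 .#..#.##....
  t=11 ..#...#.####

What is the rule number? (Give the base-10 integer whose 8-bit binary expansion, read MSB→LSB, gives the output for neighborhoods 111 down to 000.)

  ### -> #   bit 7 = 1  t=0,i=0
  ##. -> .   bit 6 = 0  t=0,i=1
  #.# -> .   bit 5 = 0  t=0,i=6
  #.. -> #   bit 4 = 1  t=0,i=2
  .## -> #   bit 3 = 1  t=0,i=4
  .#. -> .   bit 2 = 0  t=1,i=2
  ..# -> .   bit 1 = 0  t=0,i=3
  ... -> #   bit 0 = 1  t=2,i=1
  bits 10011001 = 153

153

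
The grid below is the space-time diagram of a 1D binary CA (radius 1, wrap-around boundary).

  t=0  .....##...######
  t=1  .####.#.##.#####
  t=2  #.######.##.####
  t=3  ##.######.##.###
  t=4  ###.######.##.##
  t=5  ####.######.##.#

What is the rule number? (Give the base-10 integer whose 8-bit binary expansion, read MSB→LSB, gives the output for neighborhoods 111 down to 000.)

231

  ###|#  b7=1 t=0,i=11
  ##.|#  b6=1 t=0,i=6
  #.#|#  b5=1 t=1,i=0
  #..|.  b4=0 t=0,i=0
  .##|.  b3=0 t=0,i=5
  .#.|#  b2=1 t=1,i=6
  ..#|#  b1=1 t=0,i=4
  ...|#  b0=1 t=0,i=1
  bits 11100111 = 231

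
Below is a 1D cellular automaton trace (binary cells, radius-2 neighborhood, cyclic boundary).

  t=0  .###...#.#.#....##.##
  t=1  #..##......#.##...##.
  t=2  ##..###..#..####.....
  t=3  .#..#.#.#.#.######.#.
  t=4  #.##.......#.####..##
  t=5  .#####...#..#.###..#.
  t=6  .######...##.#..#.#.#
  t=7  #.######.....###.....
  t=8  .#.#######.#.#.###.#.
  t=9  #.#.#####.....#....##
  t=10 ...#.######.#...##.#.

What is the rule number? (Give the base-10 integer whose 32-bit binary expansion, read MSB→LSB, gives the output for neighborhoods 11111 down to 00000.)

3646265986

  nb #####: next=#  (t=3,i=14, bit31=1)
  nb ####.: next=#  (t=2,i=14, bit30=1)
  nb ###.#: next=.  (t=3,i=17, bit29=0)
  nb ###..: next=#  (t=0,i=3, bit28=1)
  nb ##.##: next=#  (t=0,i=0, bit27=1)
  nb ##.#.: next=.  (t=1,i=20, bit26=0)
  nb ##..#: next=.  (t=2,i=2, bit25=0)
  nb ##...: next=#  (t=0,i=4, bit24=1)
  nb #.###: next=.  (t=0,i=1, bit23=0)
  nb #.##.: next=#  (t=0,i=19, bit22=1)
  nb #.#.#: next=.  (t=0,i=9, bit21=0)
  nb #.#..: next=#  (t=0,i=11, bit20=1)
  nb #..##: next=.  (t=1,i=2, bit19=0)
  nb #..#.: next=#  (t=2,i=8, bit18=1)
  nb #...#: next=.  (t=0,i=5, bit17=0)
  nb #....: next=#  (t=0,i=13, bit16=1)
  nb .####: next=#  (t=2,i=13, bit15=1)
  nb .###.: next=.  (t=0,i=2, bit14=0)
  nb .##.#: next=.  (t=0,i=17, bit13=0)
  nb .##..: next=#  (t=1,i=4, bit12=1)
  nb .#.##: next=#  (t=1,i=12, bit11=1)
  nb .#.#.: next=.  (t=0,i=8, bit10=0)
  nb .#..#: next=#  (t=1,i=1, bit9=1)
  nb .#...: next=.  (t=0,i=12, bit8=0)
  nb ..###: next=#  (t=2,i=4, bit7=1)
  nb ..##.: next=.  (t=0,i=16, bit6=0)
  nb ..#.#: next=.  (t=0,i=7, bit5=0)
  nb ..#..: next=.  (t=2,i=9, bit4=0)
  nb ...##: next=.  (t=0,i=15, bit3=0)
  nb ...#.: next=.  (t=0,i=6, bit2=0)
  nb ....#: next=#  (t=0,i=14, bit1=1)
  nb .....: next=.  (t=1,i=7, bit0=0)
  bits 11011001010101011001101010000010 = 3646265986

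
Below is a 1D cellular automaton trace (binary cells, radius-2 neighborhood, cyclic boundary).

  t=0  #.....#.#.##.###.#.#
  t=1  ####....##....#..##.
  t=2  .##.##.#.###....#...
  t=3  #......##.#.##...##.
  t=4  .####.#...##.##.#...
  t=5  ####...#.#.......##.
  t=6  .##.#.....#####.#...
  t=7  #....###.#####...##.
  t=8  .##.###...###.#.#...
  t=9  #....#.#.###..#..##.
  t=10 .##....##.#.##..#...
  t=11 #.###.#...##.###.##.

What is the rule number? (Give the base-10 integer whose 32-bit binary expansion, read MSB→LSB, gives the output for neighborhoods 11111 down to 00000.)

  ##### -> #   bit 31 = 1  t=6,i=12
  ####. -> #   bit 30 = 1  t=1,i=2
  ###.# -> .   bit 29 = 0  t=0,i=15
  ###.. -> .   bit 28 = 0  t=1,i=3
  ##.## -> .   bit 27 = 0  t=0,i=12
  ##.#. -> .   bit 26 = 0  t=0,i=16
  ##..# -> #   bit 25 = 1  t=9,i=12
  ##... -> #   bit 24 = 1  t=0,i=1
  #.### -> .   bit 23 = 0  t=0,i=13
  #.##. -> .   bit 22 = 0  t=0,i=10
  #.#.# -> #   bit 21 = 1  t=0,i=8
  #.#.. -> .   bit 20 = 0  t=3,i=0
  #..## -> #   bit 19 = 1  t=1,i=16
  #..#. -> #   bit 18 = 1  t=9,i=13
  #...# -> .   bit 17 = 0  t=3,i=15
  #.... -> #   bit 16 = 1  t=0,i=2
  .#### -> #   bit 15 = 1  t=1,i=1
  .###. -> #   bit 14 = 1  t=0,i=14
  .##.# -> .   bit 13 = 0  t=0,i=11
  .##.. -> #   bit 12 = 1  t=0,i=0
  .#.## -> #   bit 11 = 1  t=0,i=9
  .#.#. -> .   bit 10 = 0  t=0,i=7
  .#..# -> .   bit 9 = 0  t=1,i=15
  .#... -> #   bit 8 = 1  t=2,i=17
  ..### -> #   bit 7 = 1  t=4,i=1
  ..##. -> .   bit 6 = 0  t=1,i=8
  ..#.# -> .   bit 5 = 0  t=0,i=6
  ..#.. -> .   bit 4 = 0  t=1,i=14
  ...## -> #   bit 3 = 1  t=1,i=7
  ...#. -> .   bit 2 = 0  t=0,i=5
  ....# -> .   bit 1 = 0  t=0,i=4
  ..... -> #   bit 0 = 1  t=0,i=3
  bits 11000011001011011101100110001001 = 3274561929

3274561929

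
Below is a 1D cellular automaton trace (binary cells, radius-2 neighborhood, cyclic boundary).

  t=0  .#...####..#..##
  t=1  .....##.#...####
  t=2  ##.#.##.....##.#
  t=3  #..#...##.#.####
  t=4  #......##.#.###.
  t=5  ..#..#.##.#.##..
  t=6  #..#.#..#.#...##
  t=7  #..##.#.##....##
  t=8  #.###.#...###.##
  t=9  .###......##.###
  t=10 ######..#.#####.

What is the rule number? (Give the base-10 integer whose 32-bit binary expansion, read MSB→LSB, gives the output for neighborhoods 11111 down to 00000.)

2578048738

  ##### -> #   bit 31 = 1  t=3,i=14
  ####. -> .   bit 30 = 0  t=0,i=7
  ###.# -> .   bit 29 = 0  t=2,i=1
  ###.. -> #   bit 28 = 1  t=0,i=8
  ##.## -> #   bit 27 = 1  t=2,i=14
  ##.#. -> .   bit 26 = 0  t=0,i=0
  ##..# -> .   bit 25 = 0  t=0,i=9
  ##... -> #   bit 24 = 1  t=1,i=0
  #.### -> #   bit 23 = 1  t=2,i=15
  #.##. -> .   bit 22 = 0  t=2,i=5
  #.#.# -> #   bit 21 = 1  t=2,i=3
  #.#.. -> .   bit 20 = 0  t=0,i=1
  #..## -> #   bit 19 = 1  t=0,i=13
  #..#. -> .   bit 18 = 0  t=0,i=10
  #...# -> .   bit 17 = 0  t=0,i=3
  #.... -> #   bit 16 = 1  t=1,i=1
  .#### -> #   bit 15 = 1  t=0,i=6
  .###. -> #   bit 14 = 1  t=2,i=0
  .##.# -> #   bit 13 = 1  t=0,i=15
  .##.. -> .   bit 12 = 0  t=2,i=6
  .#.## -> .   bit 11 = 0  t=2,i=4
  .#.#. -> #   bit 10 = 1  t=6,i=4
  .#..# -> #   bit 9 = 1  t=0,i=12
  .#... -> .   bit 8 = 0  t=0,i=2
  ..### -> #   bit 7 = 1  t=0,i=5
  ..##. -> #   bit 6 = 1  t=0,i=14
  ..#.# -> #   bit 5 = 1  t=5,i=5
  ..#.. -> .   bit 4 = 0  t=0,i=11
  ...## -> .   bit 3 = 0  t=0,i=4
  ...#. -> .   bit 2 = 0  t=5,i=1
  ....# -> #   bit 1 = 1  t=1,i=3
  ..... -> .   bit 0 = 0  t=1,i=2
  bits 10011001101010011110011011100010 = 2578048738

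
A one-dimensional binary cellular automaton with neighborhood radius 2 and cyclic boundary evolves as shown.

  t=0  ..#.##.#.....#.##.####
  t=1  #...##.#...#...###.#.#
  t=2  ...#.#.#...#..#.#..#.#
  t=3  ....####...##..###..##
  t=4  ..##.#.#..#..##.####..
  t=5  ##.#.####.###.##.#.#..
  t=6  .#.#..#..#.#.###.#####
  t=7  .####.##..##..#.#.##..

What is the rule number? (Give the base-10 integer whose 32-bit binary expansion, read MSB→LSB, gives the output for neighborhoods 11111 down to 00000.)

2591614490

  ##### -> #   bit 31 = 1  t=6,i=19
  ####. -> .   bit 30 = 0  t=0,i=20
  ###.# -> .   bit 29 = 0  t=1,i=17
  ###.. -> #   bit 28 = 1  t=0,i=21
  ##.## -> #   bit 27 = 1  t=0,i=17
  ##.#. -> .   bit 26 = 0  t=0,i=6
  ##..# -> #   bit 25 = 1  t=0,i=0
  ##... -> .   bit 24 = 0  t=1,i=1
  #.### -> .   bit 23 = 0  t=0,i=18
  #.##. -> #   bit 22 = 1  t=0,i=4
  #.#.# -> #   bit 21 = 1  t=1,i=19
  #.#.. -> #   bit 20 = 1  t=0,i=7
  #..## -> #   bit 19 = 1  t=3,i=14
  #..#. -> .   bit 18 = 0  t=0,i=1
  #...# -> .   bit 17 = 0  t=1,i=2
  #.... -> .   bit 16 = 0  t=0,i=9
  .#### -> #   bit 15 = 1  t=0,i=19
  .###. -> #   bit 14 = 1  t=1,i=16
  .##.# -> #   bit 13 = 1  t=0,i=5
  .##.. -> .   bit 12 = 0  t=1,i=0
  .#.## -> .   bit 11 = 0  t=0,i=3
  .#.#. -> #   bit 10 = 1  t=2,i=4
  .#..# -> #   bit 9 = 1  t=2,i=12
  .#... -> .   bit 8 = 0  t=0,i=8
  ..### -> .   bit 7 = 0  t=1,i=15
  ..##. -> .   bit 6 = 0  t=1,i=4
  ..#.# -> .   bit 5 = 0  t=0,i=2
  ..#.. -> #   bit 4 = 1  t=1,i=11
  ...## -> #   bit 3 = 1  t=1,i=3
  ...#. -> .   bit 2 = 0  t=0,i=12
  ....# -> #   bit 1 = 1  t=0,i=11
  ..... -> .   bit 0 = 0  t=0,i=10
  bits 10011010011110001110011000011010 = 2591614490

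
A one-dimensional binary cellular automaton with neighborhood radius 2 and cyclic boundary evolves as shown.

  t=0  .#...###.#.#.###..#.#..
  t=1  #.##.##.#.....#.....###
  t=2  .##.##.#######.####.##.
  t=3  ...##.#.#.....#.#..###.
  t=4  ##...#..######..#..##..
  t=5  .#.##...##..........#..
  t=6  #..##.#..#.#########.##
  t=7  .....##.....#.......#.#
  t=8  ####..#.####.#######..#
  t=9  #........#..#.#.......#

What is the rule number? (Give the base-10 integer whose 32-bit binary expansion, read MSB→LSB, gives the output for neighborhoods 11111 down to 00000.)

206819719

  [31] ##### => .  t=2,i=9
  [30] ####. => .  t=1,i=22
  [29] ###.# => .  t=0,i=7
  [28] ###.. => .  t=0,i=15
  [27] ##.## => #  t=1,i=1
  [26] ##.#. => #  t=0,i=8
  [25] ##..# => .  t=0,i=16
  [24] ##... => .  t=3,i=22
  [23] #.### => .  t=0,i=13
  [22] #.##. => #  t=1,i=2
  [21] #.#.# => .  t=0,i=9
  [20] #.#.. => #  t=0,i=20
  [19] #..## => .  t=2,i=0
  [18] #..#. => .  t=0,i=17
  [17] #...# => #  t=0,i=3
  [16] #.... => #  t=1,i=10
  [15] .#### => #  t=1,i=21
  [14] .###. => #  t=0,i=6
  [13] .##.# => .  t=1,i=3
  [12] .##.. => #  t=2,i=21
  [11] .#.## => .  t=0,i=12
  [10] .#.#. => .  t=0,i=10
  [9] .#..# => .  t=3,i=17
  [8] .#... => #  t=0,i=2
  [7] ..### => #  t=0,i=5
  [6] ..##. => .  t=2,i=1
  [5] ..#.# => .  t=0,i=18
  [4] ..#.. => .  t=0,i=1
  [3] ...## => .  t=0,i=4
  [2] ...#. => #  t=0,i=0
  [1] ....# => #  t=1,i=12
  [0] ..... => #  t=1,i=11
  bits 00001100010100111101000110000111 = 206819719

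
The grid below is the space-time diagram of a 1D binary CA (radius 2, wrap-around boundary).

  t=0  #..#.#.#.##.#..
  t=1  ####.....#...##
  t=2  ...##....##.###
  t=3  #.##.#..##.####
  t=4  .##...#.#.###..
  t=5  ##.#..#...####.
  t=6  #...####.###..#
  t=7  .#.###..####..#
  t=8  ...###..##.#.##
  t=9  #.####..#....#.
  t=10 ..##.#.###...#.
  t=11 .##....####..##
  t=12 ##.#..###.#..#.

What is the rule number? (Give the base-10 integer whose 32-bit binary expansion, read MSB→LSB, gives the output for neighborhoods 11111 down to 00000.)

  [31] ##### => .  t=1,i=0
  [30] ####. => .  t=1,i=2
  [29] ###.# => .  t=3,i=0
  [28] ###.. => #  t=1,i=3
  [27] ##.## => #  t=2,i=11
  [26] ##.#. => .  t=0,i=11
  [25] ##..# => .  t=6,i=12
  [24] ##... => #  t=1,i=4
  [23] #.### => #  t=2,i=12
  [22] #.##. => #  t=0,i=9
  [21] #.#.# => .  t=0,i=5
  [20] #.#.. => .  t=0,i=12
  [19] #..## => .  t=3,i=7
  [18] #..#. => #  t=0,i=2
  [17] #...# => .  t=1,i=11
  [16] #.... => .  t=1,i=5
  [15] .#### => #  t=1,i=14
  [14] .###. => #  t=2,i=13
  [13] .##.# => .  t=0,i=10
  [12] .##.. => .  t=2,i=4
  [11] .#.## => .  t=0,i=8
  [10] .#.#. => .  t=0,i=4
  [9] .#..# => #  t=0,i=1
  [8] .#... => #  t=1,i=10
  [7] ..### => #  t=1,i=13
  [6] ..##. => #  t=2,i=3
  [5] ..#.# => #  t=0,i=3
  [4] ..#.. => #  t=0,i=0
  [3] ...## => #  t=1,i=12
  [2] ...#. => .  t=1,i=8
  [1] ....# => .  t=1,i=7
  [0] ..... => .  t=1,i=6
  bits 00011001110001001100001111111000 = 432325624

432325624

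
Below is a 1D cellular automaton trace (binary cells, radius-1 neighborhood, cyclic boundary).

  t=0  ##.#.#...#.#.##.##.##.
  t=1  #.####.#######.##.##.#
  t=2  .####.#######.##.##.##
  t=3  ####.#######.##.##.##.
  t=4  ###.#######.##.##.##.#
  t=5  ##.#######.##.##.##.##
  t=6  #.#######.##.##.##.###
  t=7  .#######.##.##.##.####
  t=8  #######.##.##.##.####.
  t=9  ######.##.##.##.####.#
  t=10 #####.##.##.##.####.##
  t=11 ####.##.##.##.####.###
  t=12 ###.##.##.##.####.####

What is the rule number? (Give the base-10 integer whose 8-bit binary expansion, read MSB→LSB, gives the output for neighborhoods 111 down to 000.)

  ###|#  b7=1 t=1,i=3
  ##.|.  b6=0 t=0,i=1
  #.#|#  b5=1 t=0,i=2
  #..|.  b4=0 t=0,i=6
  .##|#  b3=1 t=0,i=0
  .#.|#  b2=1 t=0,i=3
  ..#|#  b1=1 t=0,i=8
  ...|#  b0=1 t=0,i=7
  bits 10101111 = 175

175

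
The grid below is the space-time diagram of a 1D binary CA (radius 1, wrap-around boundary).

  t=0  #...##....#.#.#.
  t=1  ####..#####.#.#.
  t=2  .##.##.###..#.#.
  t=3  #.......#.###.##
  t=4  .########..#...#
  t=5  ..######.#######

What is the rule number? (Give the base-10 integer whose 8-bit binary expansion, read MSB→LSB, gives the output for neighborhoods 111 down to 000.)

  ### -> #   bit 7 = 1  t=1,i=1
  ##. -> .   bit 6 = 0  t=0,i=5
  #.# -> .   bit 5 = 0  t=0,i=11
  #.. -> #   bit 4 = 1  t=0,i=1
  .## -> .   bit 3 = 0  t=0,i=4
  .#. -> #   bit 2 = 1  t=0,i=0
  ..# -> #   bit 1 = 1  t=0,i=3
  ... -> #   bit 0 = 1  t=0,i=2
  bits 10010111 = 151

151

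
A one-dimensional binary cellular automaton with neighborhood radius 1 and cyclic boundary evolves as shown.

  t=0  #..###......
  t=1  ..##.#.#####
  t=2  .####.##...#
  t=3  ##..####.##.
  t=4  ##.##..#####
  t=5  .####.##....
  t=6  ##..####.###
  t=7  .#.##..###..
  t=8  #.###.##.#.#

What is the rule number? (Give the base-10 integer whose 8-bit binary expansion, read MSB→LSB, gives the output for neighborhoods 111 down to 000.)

  nb ###: next=.  (t=0,i=4, bit7=0)
  nb ##.: next=#  (t=0,i=5, bit6=1)
  nb #.#: next=#  (t=1,i=4, bit5=1)
  nb #..: next=.  (t=0,i=1, bit4=0)
  nb .##: next=#  (t=0,i=3, bit3=1)
  nb .#.: next=.  (t=0,i=0, bit2=0)
  nb ..#: next=#  (t=0,i=2, bit1=1)
  nb ...: next=#  (t=0,i=7, bit0=1)
  bits 01101011 = 107

107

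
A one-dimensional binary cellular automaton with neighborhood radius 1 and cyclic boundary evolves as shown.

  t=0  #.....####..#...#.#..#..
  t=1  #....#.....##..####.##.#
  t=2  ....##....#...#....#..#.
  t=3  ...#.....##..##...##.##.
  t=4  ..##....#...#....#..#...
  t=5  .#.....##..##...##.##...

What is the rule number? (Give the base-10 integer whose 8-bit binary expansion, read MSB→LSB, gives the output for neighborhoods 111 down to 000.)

  ### -> .   bit 7 = 0  t=0,i=7
  ##. -> .   bit 6 = 0  t=0,i=9
  #.# -> #   bit 5 = 1  t=0,i=17
  #.. -> .   bit 4 = 0  t=0,i=1
  .## -> .   bit 3 = 0  t=0,i=6
  .#. -> #   bit 2 = 1  t=0,i=0
  ..# -> #   bit 1 = 1  t=0,i=5
  ... -> .   bit 0 = 0  t=0,i=2
  bits 00100110 = 38

38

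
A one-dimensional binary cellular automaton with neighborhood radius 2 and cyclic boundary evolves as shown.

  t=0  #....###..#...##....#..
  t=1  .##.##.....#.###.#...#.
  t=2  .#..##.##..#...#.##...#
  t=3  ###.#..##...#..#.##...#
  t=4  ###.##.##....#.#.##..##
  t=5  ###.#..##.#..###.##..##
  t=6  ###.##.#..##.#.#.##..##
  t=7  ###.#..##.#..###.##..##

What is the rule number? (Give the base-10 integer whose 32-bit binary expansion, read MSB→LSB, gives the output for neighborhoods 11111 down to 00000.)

3765540841

  [31] ##### => #  t=4,i=0
  [30] ####. => #  t=3,i=1
  [29] ###.# => #  t=1,i=15
  [28] ###.. => .  t=0,i=7
  [27] ##.## => .  t=1,i=3
  [26] ##.#. => .  t=1,i=16
  [25] ##..# => .  t=0,i=8
  [24] ##... => .  t=0,i=16
  [23] #.### => .  t=1,i=13
  [22] #.##. => #  t=1,i=4
  [21] #.#.# => #  t=4,i=15
  [20] #.#.. => #  t=1,i=17
  [19] #..## => .  t=1,i=0
  [18] #..#. => .  t=0,i=9
  [17] #...# => .  t=0,i=12
  [16] #.... => #  t=0,i=2
  [15] .#### => #  t=3,i=0
  [14] .###. => .  t=0,i=6
  [13] .##.# => .  t=1,i=2
  [12] .##.. => #  t=0,i=15
  [11] .#.## => .  t=1,i=12
  [10] .#.#. => #  t=2,i=0
  [9] .#..# => #  t=0,i=21
  [8] .#... => #  t=0,i=1
  [7] ..### => #  t=0,i=5
  [6] ..##. => #  t=0,i=14
  [5] ..#.# => #  t=1,i=11
  [4] ..#.. => .  t=0,i=0
  [3] ...## => #  t=0,i=4
  [2] ...#. => .  t=0,i=19
  [1] ....# => .  t=0,i=3
  [0] ..... => #  t=1,i=8
  bits 11100000011100011001011111101001 = 3765540841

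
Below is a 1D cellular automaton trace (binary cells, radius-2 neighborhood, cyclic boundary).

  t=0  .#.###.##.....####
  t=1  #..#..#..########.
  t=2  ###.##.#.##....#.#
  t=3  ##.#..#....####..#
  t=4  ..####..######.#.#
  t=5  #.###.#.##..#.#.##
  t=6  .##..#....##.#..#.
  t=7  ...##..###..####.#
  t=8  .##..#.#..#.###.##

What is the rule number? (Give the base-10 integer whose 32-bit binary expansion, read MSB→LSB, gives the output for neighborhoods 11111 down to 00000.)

  [31] ##### => .  t=1,i=11
  [30] ####. => #  t=0,i=16
  [29] ###.# => .  t=0,i=5
  [28] ###.. => .  t=3,i=14
  [27] ##.## => #  t=0,i=6
  [26] ##.#. => #  t=0,i=0
  [25] ##..# => #  t=3,i=15
  [24] ##... => #  t=0,i=9
  [23] #.### => #  t=0,i=3
  [22] #.##. => .  t=0,i=7
  [21] #.#.# => .  t=0,i=1
  [20] #.#.. => #  t=1,i=0
  [19] #..## => .  t=1,i=8
  [18] #..#. => #  t=1,i=2
  [17] #...# => #  t=7,i=1
  [16] #.... => #  t=0,i=10
  [15] .#### => #  t=0,i=15
  [14] .###. => .  t=0,i=4
  [13] .##.# => .  t=2,i=5
  [12] .##.. => .  t=0,i=8
  [11] .#.## => .  t=0,i=2
  [10] .#.#. => #  t=4,i=16
  [9] .#..# => #  t=1,i=1
  [8] .#... => .  t=3,i=7
  [7] ..### => #  t=0,i=14
  [6] ..##. => .  t=6,i=1
  [5] ..#.# => .  t=2,i=15
  [4] ..#.. => .  t=1,i=3
  [3] ...## => #  t=0,i=13
  [2] ...#. => #  t=2,i=14
  [1] ....# => #  t=0,i=12
  [0] ..... => #  t=0,i=11
  bits 01001111100101111000011010001111 = 1335330447

1335330447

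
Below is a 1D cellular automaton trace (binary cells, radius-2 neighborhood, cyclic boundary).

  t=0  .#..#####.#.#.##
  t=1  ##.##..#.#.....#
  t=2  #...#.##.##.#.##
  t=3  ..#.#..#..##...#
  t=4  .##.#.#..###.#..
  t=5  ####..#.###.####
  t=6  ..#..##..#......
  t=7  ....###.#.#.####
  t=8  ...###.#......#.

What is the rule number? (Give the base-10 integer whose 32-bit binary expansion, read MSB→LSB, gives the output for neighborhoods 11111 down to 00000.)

  #####|.  b31=0 t=0,i=6
  ####.|#  b30=1 t=0,i=7
  ###.#|.  b29=0 t=0,i=8
  ###..|.  b28=0 t=2,i=0
  ##.##|.  b27=0 t=1,i=2
  ##.#.|#  b26=1 t=0,i=0
  ##..#|.  b25=0 t=1,i=5
  ##...|.  b24=0 t=2,i=1
  #.###|.  b23=0 t=2,i=14
  #.##.|.  b22=0 t=0,i=14
  #.#.#|.  b21=0 t=0,i=10
  #.#..|#  b20=1 t=0,i=1
  #..##|#  b19=1 t=0,i=3
  #..#.|#  b18=1 t=1,i=6
  #...#|#  b17=1 t=2,i=2
  #....|.  b16=0 t=1,i=11
  .####|.  b15=0 t=0,i=5
  .###.|#  b14=1 t=1,i=0
  .##.#|#  b13=1 t=0,i=15
  .##..|#  b12=1 t=1,i=4
  .#.##|.  b11=0 t=0,i=13
  .#.#.|.  b10=0 t=0,i=11
  .#..#|.  b9=0 t=0,i=2
  .#...|#  b8=1 t=1,i=10
  ..###|#  b7=1 t=0,i=4
  ..##.|#  b6=1 t=3,i=10
  ..#.#|#  b5=1 t=1,i=7
  ..#..|.  b4=0 t=3,i=7
  ...##|#  b3=1 t=1,i=14
  ...#.|.  b2=0 t=2,i=3
  ....#|.  b1=0 t=1,i=13
  .....|#  b0=1 t=1,i=12
  bits 01000100000111100111000111101001 = 1142845929

1142845929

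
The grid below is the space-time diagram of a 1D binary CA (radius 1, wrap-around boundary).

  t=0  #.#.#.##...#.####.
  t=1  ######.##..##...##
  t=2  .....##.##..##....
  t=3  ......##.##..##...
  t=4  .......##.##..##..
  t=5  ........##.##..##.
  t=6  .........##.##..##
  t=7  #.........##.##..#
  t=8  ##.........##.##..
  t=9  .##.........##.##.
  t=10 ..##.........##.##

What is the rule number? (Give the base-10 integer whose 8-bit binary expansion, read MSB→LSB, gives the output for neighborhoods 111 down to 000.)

116

  nb ###: next=.  (t=0,i=14, bit7=0)
  nb ##.: next=#  (t=0,i=7, bit6=1)
  nb #.#: next=#  (t=0,i=1, bit5=1)
  nb #..: next=#  (t=0,i=8, bit4=1)
  nb .##: next=.  (t=0,i=6, bit3=0)
  nb .#.: next=#  (t=0,i=0, bit2=1)
  nb ..#: next=.  (t=0,i=10, bit1=0)
  nb ...: next=.  (t=0,i=9, bit0=0)
  bits 01110100 = 116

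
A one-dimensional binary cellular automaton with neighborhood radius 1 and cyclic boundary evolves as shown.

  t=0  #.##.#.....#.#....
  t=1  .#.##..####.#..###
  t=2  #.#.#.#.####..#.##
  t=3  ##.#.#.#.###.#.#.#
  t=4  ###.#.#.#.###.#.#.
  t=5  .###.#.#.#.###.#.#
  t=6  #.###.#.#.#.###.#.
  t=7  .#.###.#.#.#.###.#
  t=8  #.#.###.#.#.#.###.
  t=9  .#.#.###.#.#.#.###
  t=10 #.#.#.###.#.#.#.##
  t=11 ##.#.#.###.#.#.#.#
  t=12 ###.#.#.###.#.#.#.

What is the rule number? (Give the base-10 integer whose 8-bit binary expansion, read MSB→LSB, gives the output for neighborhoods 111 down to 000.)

  nb ###: next=#  (t=1,i=8, bit7=1)
  nb ##.: next=#  (t=0,i=3, bit6=1)
  nb #.#: next=#  (t=0,i=1, bit5=1)
  nb #..: next=.  (t=0,i=6, bit4=0)
  nb .##: next=.  (t=0,i=2, bit3=0)
  nb .#.: next=.  (t=0,i=0, bit2=0)
  nb ..#: next=#  (t=0,i=10, bit1=1)
  nb ...: next=#  (t=0,i=7, bit0=1)
  bits 11100011 = 227

227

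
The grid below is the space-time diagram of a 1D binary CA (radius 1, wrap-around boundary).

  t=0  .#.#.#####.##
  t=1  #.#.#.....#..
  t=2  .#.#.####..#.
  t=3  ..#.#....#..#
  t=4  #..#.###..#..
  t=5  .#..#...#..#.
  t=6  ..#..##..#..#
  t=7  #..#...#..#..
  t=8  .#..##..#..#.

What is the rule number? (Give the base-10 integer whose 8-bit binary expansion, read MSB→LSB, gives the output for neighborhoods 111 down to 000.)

  ### -> .   bit 7 = 0  t=0,i=6
  ##. -> .   bit 6 = 0  t=0,i=9
  #.# -> #   bit 5 = 1  t=0,i=0
  #.. -> #   bit 4 = 1  t=1,i=5
  .## -> .   bit 3 = 0  t=0,i=5
  .#. -> .   bit 2 = 0  t=0,i=1
  ..# -> .   bit 1 = 0  t=1,i=9
  ... -> #   bit 0 = 1  t=1,i=6
  bits 00110001 = 49

49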